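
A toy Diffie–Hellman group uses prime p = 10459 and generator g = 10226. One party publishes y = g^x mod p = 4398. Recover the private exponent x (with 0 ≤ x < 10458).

10404

Baby-step giant-step with m = ceil(sqrt(10458)) = 103.
Baby table (10226^j mod 10459 for j=0..102):
  0:1  1:10226  2:1994  3:6053  4:1616  5:10455  6:932  7:2483
  8:7165  9:3995  10:16  11:6731  12:527  13:2717  14:4938  15:10395
  16:4453  17:8351  18:10050  19:1166  20:256  21:3106  22:8432  23:1636
  24:5795  25:9435  26:8494  27:8108  28:3915  29:8197  30:4096  31:7860
  32:9404  33:5258  34:9048  35:4534  36:10396  37:4220  38:10345  39:5644
  40:2782  41:252  42:4038  43:456  44:8801  45:9790  46:9451  47:4766
  48:8635  49:6632  50:2676  51:4032  52:1854  53:7296  54:4849  55:10214
  56:4790  57:3043  58:2193  59:1522  60:980  61:1758  62:8746  63:1687
  64:4371  65:6539  66:3427  67:6852  68:3711  69:3434  70:5221  71:7210
  72:3969  73:6074  74:7182  75:34  76:2537  77:5042  78:7081  79:2649
  80:10323  81:311  82:750  83:3053  84:10322  85:544  86:9215  87:7459
  88:8706  89:548  90:8283  91:4976  92:1541  93:7012  94:8267  95:8704
  96:1014  97:4295  98:3329  99:8768  100:7020  101:6403  102:3738
Giant step factor: 10226^(-103) ≡ 6066 (mod 10459).
Scan 4398·6066^i mod 10459 for i = 0, 1, …:
  i=0: 4398   i=1: 7818   i=2: 2882   i=3: 5223
  i=4: 2407   i=5: 98   i=6: 8764   i=7: 9786
  i=8: 7051   i=9: 4515     …   i=100: 6764
  i=101: 10226
Match at i=101, j=1: x = 101·103 + 1 = 10404.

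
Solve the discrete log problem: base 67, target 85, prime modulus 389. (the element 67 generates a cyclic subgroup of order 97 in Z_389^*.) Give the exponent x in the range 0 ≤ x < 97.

Baby-step giant-step with m = ceil(sqrt(97)) = 10.
Baby table (67^j mod 389 for j=0..9):
  0:1  1:67  2:210  3:66  4:143  5:245  6:77  7:102
  8:221  9:25
Giant step factor: 67^(-10) ≡ 85 (mod 389).
Scan 85·85^i mod 389 for i = 0, 1, …:
  i=0: 85   i=1: 223   i=2: 283   i=3: 326
  i=4: 91   i=5: 344   i=6: 65   i=7: 79
  i=8: 102
Match at i=8, j=7: x = 8·10 + 7 = 87.

87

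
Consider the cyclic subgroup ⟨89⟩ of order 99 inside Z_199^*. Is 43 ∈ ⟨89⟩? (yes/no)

yes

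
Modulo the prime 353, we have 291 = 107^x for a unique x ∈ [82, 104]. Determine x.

91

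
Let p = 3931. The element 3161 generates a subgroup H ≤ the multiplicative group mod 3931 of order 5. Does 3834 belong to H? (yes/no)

yes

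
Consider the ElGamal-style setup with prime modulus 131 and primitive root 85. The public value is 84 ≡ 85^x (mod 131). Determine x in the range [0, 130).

Baby-step giant-step with m = ceil(sqrt(130)) = 12.
Baby table (85^j mod 131 for j=0..11):
  0:1  1:85  2:20  3:128  4:7  5:71  6:9  7:110
  8:49  9:104  10:63  11:115
Giant step factor: 85^(-12) ≡ 55 (mod 131).
Scan 84·55^i mod 131 for i = 0, 1, …:
  i=0: 84   i=1: 35   i=2: 91   i=3: 27
  i=4: 44   i=5: 62   i=6: 4   i=7: 89
  i=8: 48   i=9: 20
Match at i=9, j=2: x = 9·12 + 2 = 110.

110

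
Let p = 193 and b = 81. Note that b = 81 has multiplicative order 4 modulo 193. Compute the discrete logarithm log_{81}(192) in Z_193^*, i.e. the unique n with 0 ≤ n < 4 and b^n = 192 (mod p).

2

Successive powers of 81 modulo 193:
  81^0=1  81^1=81  81^2=192
So 81^2 ≡ 192 (mod 193), giving n = 2.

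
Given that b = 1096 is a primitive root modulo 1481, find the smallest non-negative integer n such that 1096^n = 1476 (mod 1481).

Baby-step giant-step with m = ceil(sqrt(1480)) = 39.
Baby table (1096^j mod 1481 for j=0..38):
  0:1  1:1096  2:125  3:748  4:815  5:197  6:1167  7:929
  8:737  9:607  10:303  11:344  12:850  13:51  14:1099  15:451
  16:1123  17:97  18:1161  19:277  20:1468  21:562  22:1337  23:643
  24:1253  25:401  26:1120  27:1252  28:786  29:995  30:504  31:1452
  32:798  33:818  34:523  35:61  36:211  37:220  38:1198
Giant step factor: 1096^(-39) ≡ 839 (mod 1481).
Scan 1476·839^i mod 1481 for i = 0, 1, …:
  i=0: 1476   i=1: 248   i=2: 732   i=3: 1014
  i=4: 652   i=5: 539   i=6: 516   i=7: 472
  i=8: 581   i=9: 210     …   i=30: 1455
  i=31: 401
Match at i=31, j=25: n = 31·39 + 25 = 1234.

1234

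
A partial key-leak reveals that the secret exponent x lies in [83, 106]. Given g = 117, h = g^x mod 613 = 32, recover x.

101

Compute 117^83 mod 613 = 489, then multiply by 117 repeatedly:
  117^83=489  117^84=204  117^85=574  117^86=341  117^87=52
  117^88=567  117^89=135  117^90=470  117^91=433  117^92=395
  117^93=240  117^94=495  117^95=293  117^96=566  117^97=18
  117^98=267  117^99=589  117^100=257  117^101=32
Found 32 at exponent 101.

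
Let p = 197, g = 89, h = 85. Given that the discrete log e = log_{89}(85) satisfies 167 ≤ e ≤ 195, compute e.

172

Compute 89^167 mod 197 = 72, then multiply by 89 repeatedly:
  89^167=72  89^168=104  89^169=194  89^170=127  89^171=74
  89^172=85
Found 85 at exponent 172.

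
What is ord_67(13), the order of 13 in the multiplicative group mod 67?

66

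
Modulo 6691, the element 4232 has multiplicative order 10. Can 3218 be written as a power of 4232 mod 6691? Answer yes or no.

no

⟨4232⟩ has order 10; its elements mod 6691 are {1, 1542, 1983, 2019, 2459, 4232, 4672, 4708, 5149, 6690}.
3218 is not in this set.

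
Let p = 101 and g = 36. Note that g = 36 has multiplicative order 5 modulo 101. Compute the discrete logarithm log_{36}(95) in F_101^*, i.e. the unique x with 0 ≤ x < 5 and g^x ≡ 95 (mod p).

3

Successive powers of 36 modulo 101:
  36^0=1  36^1=36  36^2=84  36^3=95
So 36^3 ≡ 95 (mod 101), giving x = 3.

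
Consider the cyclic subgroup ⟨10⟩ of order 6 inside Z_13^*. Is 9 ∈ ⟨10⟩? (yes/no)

9 ∈ ⟨10⟩ iff 9^6 ≡ 1 (mod 13), since |⟨10⟩| = 6.
9^6 mod 13 = 1.
Since 1 = 1, 9 lies in the subgroup.

yes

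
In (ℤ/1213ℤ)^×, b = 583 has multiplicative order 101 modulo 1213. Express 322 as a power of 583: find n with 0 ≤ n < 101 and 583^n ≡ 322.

70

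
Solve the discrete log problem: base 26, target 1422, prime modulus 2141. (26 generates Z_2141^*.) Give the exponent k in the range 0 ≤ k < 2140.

Baby-step giant-step with m = ceil(sqrt(2140)) = 47.
Baby table (26^j mod 2141 for j=0..46):
  0:1  1:26  2:676  3:448  4:943  5:967  6:1591  7:687
  8:734  9:1956  10:1613  11:1259  12:619  13:1107  14:949  15:1123
  16:1365  17:1234  18:2110  19:1335  20:454  21:1099  22:741  23:2138
  24:2063  25:113  26:797  27:1453  28:1381  29:1650  30:80  31:2080
  32:555  33:1584  34:505  35:284  36:961  37:1435  38:913  39:187
  40:580  41:93  42:277  43:779  44:985  45:2059  46:9
Giant step factor: 26^(-47) ≡ 1162 (mod 2141).
Scan 1422·1162^i mod 2141 for i = 0, 1, …:
  i=0: 1422   i=1: 1653   i=2: 309   i=3: 1511
  i=4: 162   i=5: 1977   i=6: 2122   i=7: 1473
  i=8: 967
Match at i=8, j=5: k = 8·47 + 5 = 381.

381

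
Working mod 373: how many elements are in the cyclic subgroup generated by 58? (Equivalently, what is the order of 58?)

124

The order of 58 must divide p − 1 = 372 = 2^2 · 3 · 31.
Divisors: 1, 2, 3, 4, 6, 12, 31, 62, 93, 124, 186, 372.
Check each in increasing order: 58^1 ≡ 58;  58^2 ≡ 7;  58^3 ≡ 33;  58^4 ≡ 49;  58^6 ≡ 343;  58^12 ≡ 154;  58^31 ≡ 269;  58^62 ≡ 372;  58^93 ≡ 104;  58^124 ≡ 1.
Smallest exponent giving 1 is 124.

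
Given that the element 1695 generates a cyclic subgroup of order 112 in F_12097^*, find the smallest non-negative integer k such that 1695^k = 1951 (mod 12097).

96

Baby-step giant-step with m = ceil(sqrt(112)) = 11.
Baby table (1695^j mod 12097 for j=0..10):
  0:1  1:1695  2:6036  3:9055  4:9229  5:1734  6:11656  7:2519
  8:11561  9:10852  10:6700
Giant step factor: 1695^(-11) ≡ 7971 (mod 12097).
Scan 1951·7971^i mod 12097 for i = 0, 1, …:
  i=0: 1951   i=1: 6776   i=2: 10488   i=3: 9578
  i=4: 2071   i=5: 7633   i=6: 6830   i=7: 5430
  i=8: 11561
Match at i=8, j=8: k = 8·11 + 8 = 96.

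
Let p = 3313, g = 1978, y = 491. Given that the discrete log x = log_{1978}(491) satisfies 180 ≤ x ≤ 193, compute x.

Compute 1978^180 mod 3313 = 1202, then multiply by 1978 repeatedly:
  1978^180=1202  1978^181=2135  1978^182=2268  1978^183=302  1978^184=1016
  1978^185=1970  1978^186=572  1978^187=1683  1978^188=2722  1978^189=491
Found 491 at exponent 189.

189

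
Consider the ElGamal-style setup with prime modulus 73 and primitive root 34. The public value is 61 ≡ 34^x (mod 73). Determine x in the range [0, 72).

Successive powers of 34 modulo 73:
  34^0=1  34^1=34  34^2=61
So 34^2 ≡ 61 (mod 73), giving x = 2.

2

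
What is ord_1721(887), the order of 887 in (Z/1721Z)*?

The order of 887 must divide p − 1 = 1720 = 2^3 · 5 · 43.
Divisors: 1, 2, 4, 5, 8, 10, 20, 40, 43, 86, 172, 215, 344, 430, 860, 1720.
Check each in increasing order: 887^1 ≡ 887;  887^2 ≡ 272;  887^4 ≡ 1702;  887^5 ≡ 357;  887^8 ≡ 361;  887^10 ≡ 95;  887^20 ≡ 420;  887^40 ≡ 858;  887^43 ≡ 911;  887^86 ≡ 399;  887^172 ≡ 869;  887^215 ≡ 1720;  887^344 ≡ 1363;  887^430 ≡ 1.
Smallest exponent giving 1 is 430.

430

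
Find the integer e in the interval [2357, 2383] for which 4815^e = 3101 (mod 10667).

2357

Compute 4815^2357 mod 10667 = 3101, then multiply by 4815 repeatedly:
  4815^2357=3101
Found 3101 at exponent 2357.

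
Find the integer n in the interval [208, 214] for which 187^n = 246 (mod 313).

211

Compute 187^208 mod 313 = 214, then multiply by 187 repeatedly:
  187^208=214  187^209=267  187^210=162  187^211=246
Found 246 at exponent 211.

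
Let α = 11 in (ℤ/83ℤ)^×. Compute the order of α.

The order of 11 must divide p − 1 = 82 = 2 · 41.
Divisors: 1, 2, 41, 82.
Check each in increasing order: 11^1 ≡ 11;  11^2 ≡ 38;  11^41 ≡ 1.
Smallest exponent giving 1 is 41.

41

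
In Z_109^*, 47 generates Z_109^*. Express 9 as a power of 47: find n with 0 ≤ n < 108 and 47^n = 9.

Baby-step giant-step with m = ceil(sqrt(108)) = 11.
Baby table (47^j mod 109 for j=0..10):
  0:1  1:47  2:29  3:55  4:78  5:69  6:82  7:39
  8:89  9:41  10:74
Giant step factor: 47^(-11) ≡ 98 (mod 109).
Scan 9·98^i mod 109 for i = 0, 1, …:
  i=0: 9   i=1: 10   i=2: 108   i=3: 11
  i=4: 97   i=5: 23   i=6: 74
Match at i=6, j=10: n = 6·11 + 10 = 76.

76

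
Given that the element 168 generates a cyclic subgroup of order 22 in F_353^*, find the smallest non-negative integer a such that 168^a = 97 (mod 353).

Successive powers of 168 modulo 353:
  168^0=1  168^1=168  168^2=337  168^3=136  168^4=256  168^5=295
  168^6=140  168^7=222  168^8=231  168^9=331  168^10=187  168^11=352
  168^12=185  168^13=16  168^14=217  168^15=97
So 168^15 ≡ 97 (mod 353), giving a = 15.

15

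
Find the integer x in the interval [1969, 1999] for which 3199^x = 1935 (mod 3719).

1977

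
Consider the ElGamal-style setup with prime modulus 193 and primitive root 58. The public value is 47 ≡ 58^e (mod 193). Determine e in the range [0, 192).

Baby-step giant-step with m = ceil(sqrt(192)) = 14.
Baby table (58^j mod 193 for j=0..13):
  0:1  1:58  2:83  3:182  4:134  5:52  6:121  7:70
  8:7  9:20  10:2  11:116  12:166  13:171
Giant step factor: 58^(-14) ≡ 175 (mod 193).
Scan 47·175^i mod 193 for i = 0, 1, …:
  i=0: 47   i=1: 119   i=2: 174   i=3: 149
  i=4: 20
Match at i=4, j=9: e = 4·14 + 9 = 65.

65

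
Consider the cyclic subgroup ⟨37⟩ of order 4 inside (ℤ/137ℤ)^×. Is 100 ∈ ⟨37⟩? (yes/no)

yes

100 ∈ ⟨37⟩ iff 100^4 ≡ 1 (mod 137), since |⟨37⟩| = 4.
100^4 mod 137 = 1.
Since 1 = 1, 100 lies in the subgroup.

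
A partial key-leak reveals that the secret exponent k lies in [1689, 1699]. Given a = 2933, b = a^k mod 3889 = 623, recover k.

1689

Compute 2933^1689 mod 3889 = 623, then multiply by 2933 repeatedly:
  2933^1689=623
Found 623 at exponent 1689.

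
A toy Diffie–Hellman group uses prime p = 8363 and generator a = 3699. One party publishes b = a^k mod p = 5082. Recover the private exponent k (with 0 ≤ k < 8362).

3115

Baby-step giant-step with m = ceil(sqrt(8362)) = 92.
Baby table (3699^j mod 8363 for j=0..91):
  0:1  1:3699  2:733  3:1755  4:2057  5:6876  6:2441  7:5582
  8:7934  9:2099  10:3337  11:8138  12:4025  13:2335  14:6549  15:5503
  16:55  17:2733  18:6863  19:4532  20:4416  21:1845  22:447  23:5942
  24:1494  25:6726  26:7912  27:4351  28:3937  29:2980  30:586  31:1597
  32:3025  33:8144  34:1130  35:6733  36:353  37:1119  38:7859  39:653
  40:6903  41:1958  42:284  43:5141  44:7460  45:5003  46:7141  47:4205
  48:7478  49:4681  50:3609  51:2343  52:2689  53:3004  54:5732  55:2463
  56:3330  57:7334  58:7257  59:6776  60:513  61:7549  62:8057  63:5474
  64:1503  65:6565  66:6146  67:3420  68:5724  69:6323  70:5829  71:1657
  72:7527  73:1946  74:6074  75:4708  76:3126  77:5408  78:8259  79:2
  80:7398  81:1466  82:3510  83:4114  84:5389  85:4882  86:2801  87:7505
  88:4198  89:6674  90:7913  91:8050
Giant step factor: 3699^(-92) ≡ 5718 (mod 8363).
Scan 5082·5718^i mod 8363 for i = 0, 1, …:
  i=0: 5082   i=1: 5814   i=2: 1527   i=3: 414
  i=4: 523   i=5: 4923   i=6: 8219   i=7: 4545
  i=8: 4469   i=9: 4777     …   i=32: 977
  i=33: 2
Match at i=33, j=79: k = 33·92 + 79 = 3115.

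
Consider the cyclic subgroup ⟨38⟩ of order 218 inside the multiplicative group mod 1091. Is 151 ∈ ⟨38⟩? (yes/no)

no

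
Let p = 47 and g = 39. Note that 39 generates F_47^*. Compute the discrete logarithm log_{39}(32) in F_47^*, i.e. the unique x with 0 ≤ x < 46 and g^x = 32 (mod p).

40

Baby-step giant-step with m = ceil(sqrt(46)) = 7.
Baby table (39^j mod 47 for j=0..6):
  0:1  1:39  2:17  3:5  4:7  5:38  6:25
Giant step factor: 39^(-7) ≡ 43 (mod 47).
Scan 32·43^i mod 47 for i = 0, 1, …:
  i=0: 32   i=1: 13   i=2: 42   i=3: 20
  i=4: 14   i=5: 38
Match at i=5, j=5: x = 5·7 + 5 = 40.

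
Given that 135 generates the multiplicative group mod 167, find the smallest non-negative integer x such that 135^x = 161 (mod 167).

43

Baby-step giant-step with m = ceil(sqrt(166)) = 13.
Baby table (135^j mod 167 for j=0..12):
  0:1  1:135  2:22  3:131  4:150  5:43  6:127  7:111
  8:122  9:104  10:12  11:117  12:97
Giant step factor: 135^(-13) ≡ 46 (mod 167).
Scan 161·46^i mod 167 for i = 0, 1, …:
  i=0: 161   i=1: 58   i=2: 163   i=3: 150
Match at i=3, j=4: x = 3·13 + 4 = 43.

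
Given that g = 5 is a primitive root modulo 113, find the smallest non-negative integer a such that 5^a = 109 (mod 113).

32

Baby-step giant-step with m = ceil(sqrt(112)) = 11.
Baby table (5^j mod 113 for j=0..10):
  0:1  1:5  2:25  3:12  4:60  5:74  6:31  7:42
  8:97  9:33  10:52
Giant step factor: 5^(-11) ≡ 10 (mod 113).
Scan 109·10^i mod 113 for i = 0, 1, …:
  i=0: 109   i=1: 73   i=2: 52
Match at i=2, j=10: a = 2·11 + 10 = 32.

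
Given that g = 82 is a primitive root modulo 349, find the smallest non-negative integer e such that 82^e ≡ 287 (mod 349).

235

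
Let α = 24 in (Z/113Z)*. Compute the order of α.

112

The order of 24 must divide p − 1 = 112 = 2^4 · 7.
Divisors: 1, 2, 4, 7, 8, 14, 16, 28, 56, 112.
Check each in increasing order: 24^1 ≡ 24;  24^2 ≡ 11;  24^4 ≡ 8;  24^7 ≡ 78;  24^8 ≡ 64;  24^14 ≡ 95;  24^16 ≡ 28;  24^28 ≡ 98;  24^56 ≡ 112;  24^112 ≡ 1.
Smallest exponent giving 1 is 112.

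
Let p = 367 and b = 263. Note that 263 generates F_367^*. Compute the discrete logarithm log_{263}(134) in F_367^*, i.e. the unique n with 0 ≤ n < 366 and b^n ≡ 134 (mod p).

48

Baby-step giant-step with m = ceil(sqrt(366)) = 20.
Baby table (263^j mod 367 for j=0..19):
  0:1  1:263  2:173  3:358  4:202  5:278  6:81  7:17
  8:67  9:5  10:214  11:131  12:322  13:276  14:289  15:38
  16:85  17:335  18:25  19:336
Giant step factor: 263^(-20) ≡ 144 (mod 367).
Scan 134·144^i mod 367 for i = 0, 1, …:
  i=0: 134   i=1: 212   i=2: 67
Match at i=2, j=8: n = 2·20 + 8 = 48.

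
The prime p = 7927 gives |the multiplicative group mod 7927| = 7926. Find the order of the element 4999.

The order of 4999 must divide p − 1 = 7926 = 2 · 3 · 1321.
Divisors: 1, 2, 3, 6, 1321, 2642, 3963, 7926.
Check each in increasing order: 4999^1 ≡ 4999;  4999^2 ≡ 4097;  4999^3 ≡ 5462;  4999^6 ≡ 4143;  4999^1321 ≡ 1.
Smallest exponent giving 1 is 1321.

1321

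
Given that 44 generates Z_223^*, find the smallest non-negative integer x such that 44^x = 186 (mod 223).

Baby-step giant-step with m = ceil(sqrt(222)) = 15.
Baby table (44^j mod 223 for j=0..14):
  0:1  1:44  2:152  3:221  4:135  5:142  6:4  7:176
  8:162  9:215  10:94  11:122  12:16  13:35  14:202
Giant step factor: 44^(-15) ≡ 216 (mod 223).
Scan 186·216^i mod 223 for i = 0, 1, …:
  i=0: 186   i=1: 36   i=2: 194   i=3: 203
  i=4: 140   i=5: 135
Match at i=5, j=4: x = 5·15 + 4 = 79.

79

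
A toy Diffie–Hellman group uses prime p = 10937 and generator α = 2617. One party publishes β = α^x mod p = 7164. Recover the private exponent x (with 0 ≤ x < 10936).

6087

Baby-step giant-step with m = ceil(sqrt(10936)) = 105.
Baby table (2617^j mod 10937 for j=0..104):
  0:1  1:2617  2:2127  3:10363  4:7148  5:4046  6:1366  7:9360
  8:7177  9:3380  10:8364  11:3651  12:6666  13:407  14:4230  15:1666
  16:6996  17:10931  18:6172  19:9112  20:3444  21:860  22:8535  23:2741
  24:9462  25:686  26:1594  27:4501  28:10905  29:3752  30:8495  31:7431
  32:941  33:1772  34:36  35:6716  36:13  37:1210  38:5777  39:3475
  40:5428  41:8850  42:6821  43:1373  44:5805  45:192  46:10299  47:3715
  48:10099  49:5291  50:305  51:10721  52:3452  53:10859  54:3677  55:9086
  56:1024  57:243  58:1585  59:2822  60:2699  61:8918  62:9785  63:3828
  64:10521  65:5028  66:1065  67:9107  68:1296  69:1162  70:468  71:10749
  72:169  73:4793  74:9479  75:1427  76:4942  77:5680  78:1177  79:6912
  80:9843  81:2496  82:2643  83:4547  84:43  85:3161  86:3965  87:8129
  88:1128  89:9923  90:4053  91:8748  92:2375  93:3159  94:9668  95:3875
  96:2276  97:6564  98:6898  99:6016  100:5529  101:10679  102:2908  103:9021
  104:5911
Giant step factor: 2617^(-105) ≡ 4953 (mod 10937).
Scan 7164·4953^i mod 10937 for i = 0, 1, …:
  i=0: 7164   i=1: 3664   i=2: 3309   i=3: 5851
  i=4: 7890   i=5: 1269   i=6: 7519   i=7: 1122
  i=8: 1270   i=9: 1535     …   i=56: 5256
  i=57: 2908
Match at i=57, j=102: x = 57·105 + 102 = 6087.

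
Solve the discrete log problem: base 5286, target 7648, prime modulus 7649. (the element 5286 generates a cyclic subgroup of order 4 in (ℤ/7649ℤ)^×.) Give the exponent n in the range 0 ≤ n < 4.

2

Successive powers of 5286 modulo 7649:
  5286^0=1  5286^1=5286  5286^2=7648
So 5286^2 ≡ 7648 (mod 7649), giving n = 2.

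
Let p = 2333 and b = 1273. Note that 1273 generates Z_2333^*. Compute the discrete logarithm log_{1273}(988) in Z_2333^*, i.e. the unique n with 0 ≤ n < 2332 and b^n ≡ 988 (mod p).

Baby-step giant-step with m = ceil(sqrt(2332)) = 49.
Baby table (1273^j mod 2333 for j=0..48):
  0:1  1:1273  2:1427  3:1497  4:1953  5:1524  6:1329  7:392
  8:2087  9:1797  10:1241  11:352  12:160  13:709  14:2019  15:1554
  16:2191  17:1208  18:337  19:2062  20:301  21:561  22:255  23:328
  24:2270  25:1456  26:1086  27:1342  28:610  29:1974  30:261  31:967
  32:1500  33:1106  34:1139  35:1154  36:1585  37:1993  38:1118  39:84
  40:1947  41:885  42:2099  43:742  44:2034  45:1985  46:266  47:333
  48:1636
Giant step factor: 1273^(-49) ≡ 403 (mod 2333).
Scan 988·403^i mod 2333 for i = 0, 1, …:
  i=0: 988   i=1: 1554
Match at i=1, j=15: n = 1·49 + 15 = 64.

64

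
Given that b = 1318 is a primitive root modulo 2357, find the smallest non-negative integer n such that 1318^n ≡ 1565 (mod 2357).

2001

Baby-step giant-step with m = ceil(sqrt(2356)) = 49.
Baby table (1318^j mod 2357 for j=0..48):
  0:1  1:1318  2:15  3:914  4:225  5:1925  6:1018  7:591
  8:1128  9:1794  10:421  11:983  12:1601  13:603  14:445  15:1974
  16:1961  17:1326  18:1131  19:1034  20:466  21:1368  22:2276  23:1664
  24:1142  25:1390  26:631  27:1994  28:37  29:1626  30:555  31:820
  32:1254  33:515  34:2311  35:654  36:1667  37:382  38:1435  39:1016
  40:312  41:1098  42:2323  43:2328  44:1847  45:1922  46:1778  47:546
  48:743
Giant step factor: 1318^(-49) ≡ 1228 (mod 2357).
Scan 1565·1228^i mod 2357 for i = 0, 1, …:
  i=0: 1565   i=1: 865   i=2: 1570   i=3: 2291
  i=4: 1447   i=5: 2095   i=6: 1173   i=7: 317
  i=8: 371   i=9: 687     …   i=39: 665
  i=40: 1098
Match at i=40, j=41: n = 40·49 + 41 = 2001.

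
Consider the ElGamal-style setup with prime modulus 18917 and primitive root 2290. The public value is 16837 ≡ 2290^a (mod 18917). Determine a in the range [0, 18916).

18531

Baby-step giant-step with m = ceil(sqrt(18916)) = 138.
Baby table (2290^j mod 18917 for j=0..137):
  0:1  1:2290  2:4091  3:4475  4:13653  5:14486  6:11439  7:14182
  8:15208  9:123  10:16832  11:11351  12:1832  13:14623  14:3580  15:7139
  16:4022  17:16718  18:15129  19:8383  20:15232  21:17249  22:1514  23:5249
  24:7915  25:2864  26:13278  27:7001  28:9591  29:753  30:2923  31:15969
  32:2449  33:8778  34:11766  35:6332  36:9858  37:6839  38:16951  39:106
  40:15736  41:17472  42:1425  43:9526  44:3239  45:1846  46:8849  47:4103
  48:13038  49:5994  50:11435  51:5022  52:17761  53:1140  54:54  55:10158
  56:12827  57:14646  58:18416  59:6647  60:12362  61:9148  62:7801  63:6642
  64:912  65:7610  66:4343  67:14045  68:4150  69:7166  70:9101  71:13673
  72:3535  73:17591  74:9097  75:4513  76:6088  77:18608  78:11236  79:3320
  80:17083  81:18631  82:7155  83:2828  84:6506  85:11061  86:18744  87:1087
  88:11103  89:1422  90:2656  91:9883  92:7338  93:5724  94:17396  95:16555
  96:1282  97:3645  98:4653  99:5099  100:4921  101:13475  102:4123  103:2087
  104:12146  105:6350  106:13244  107:4809  108:2916  109:18856  110:11646  111:15287
  112:10780  113:18432  114:5453  115:2150  116:5080  117:18162  118:11414  119:13683
  120:7518  121:1750  122:16013  123:8624  124:18529  125:579  126:1720  127:4064
  128:18313  129:16698  130:7163  131:2231  132:1400  133:9027  134:14466  135:3473
  136:8030  137:1376
Giant step factor: 2290^(-138) ≡ 8154 (mod 18917).
Scan 16837·8154^i mod 18917 for i = 0, 1, …:
  i=0: 16837   i=1: 8229   i=2: 667   i=3: 9539
  i=4: 13219   i=5: 17577   i=6: 7666   i=7: 6796
  i=8: 6691   i=9: 1786     …   i=133: 11688
  i=134: 106
Match at i=134, j=39: a = 134·138 + 39 = 18531.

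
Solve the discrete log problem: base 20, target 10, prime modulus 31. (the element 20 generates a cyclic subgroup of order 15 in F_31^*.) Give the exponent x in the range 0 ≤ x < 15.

Successive powers of 20 modulo 31:
  20^0=1  20^1=20  20^2=28  20^3=2  20^4=9  20^5=25
  20^6=4  20^7=18  20^8=19  20^9=8  20^10=5  20^11=7
  20^12=16  20^13=10
So 20^13 ≡ 10 (mod 31), giving x = 13.

13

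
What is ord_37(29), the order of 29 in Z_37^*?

12

The order of 29 must divide p − 1 = 36 = 2^2 · 3^2.
Divisors: 1, 2, 3, 4, 6, 9, 12, 18, 36.
Check each in increasing order: 29^1 ≡ 29;  29^2 ≡ 27;  29^3 ≡ 6;  29^4 ≡ 26;  29^6 ≡ 36;  29^9 ≡ 31;  29^12 ≡ 1.
Smallest exponent giving 1 is 12.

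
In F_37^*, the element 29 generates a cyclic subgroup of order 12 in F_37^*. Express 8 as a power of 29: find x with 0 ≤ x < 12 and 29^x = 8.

Successive powers of 29 modulo 37:
  29^0=1  29^1=29  29^2=27  29^3=6  29^4=26  29^5=14
  29^6=36  29^7=8
So 29^7 ≡ 8 (mod 37), giving x = 7.

7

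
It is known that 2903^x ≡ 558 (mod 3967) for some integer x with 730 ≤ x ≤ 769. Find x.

738

Compute 2903^730 mod 3967 = 1298, then multiply by 2903 repeatedly:
  2903^730=1298  2903^731=3411  2903^732=501  2903^733=2481  2903^734=2238
  2903^735=2935  2903^736=3156  2903^737=2065  2903^738=558
Found 558 at exponent 738.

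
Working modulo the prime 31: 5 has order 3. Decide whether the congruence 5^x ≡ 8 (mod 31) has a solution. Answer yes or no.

8 ∈ ⟨5⟩ iff 8^3 ≡ 1 (mod 31), since |⟨5⟩| = 3.
8^3 mod 31 = 16.
Since 16 ≠ 1, 8 does not lie in the subgroup.

no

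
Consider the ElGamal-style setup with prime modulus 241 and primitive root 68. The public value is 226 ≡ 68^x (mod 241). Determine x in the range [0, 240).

40

Baby-step giant-step with m = ceil(sqrt(240)) = 16.
Baby table (68^j mod 241 for j=0..15):
  0:1  1:68  2:45  3:168  4:97  5:89  6:27  7:149
  8:10  9:198  10:209  11:234  12:6  13:167  14:29  15:44
Giant step factor: 68^(-16) ≡ 94 (mod 241).
Scan 226·94^i mod 241 for i = 0, 1, …:
  i=0: 226   i=1: 36   i=2: 10
Match at i=2, j=8: x = 2·16 + 8 = 40.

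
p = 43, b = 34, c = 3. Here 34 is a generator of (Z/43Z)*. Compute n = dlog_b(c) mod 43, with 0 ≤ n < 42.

11

Baby-step giant-step with m = ceil(sqrt(42)) = 7.
Baby table (34^j mod 43 for j=0..6):
  0:1  1:34  2:38  3:2  4:25  5:33  6:4
Giant step factor: 34^(-7) ≡ 37 (mod 43).
Scan 3·37^i mod 43 for i = 0, 1, …:
  i=0: 3   i=1: 25
Match at i=1, j=4: n = 1·7 + 4 = 11.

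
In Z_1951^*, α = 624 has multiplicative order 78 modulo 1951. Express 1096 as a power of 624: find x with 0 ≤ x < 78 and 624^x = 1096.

Baby-step giant-step with m = ceil(sqrt(78)) = 9.
Baby table (624^j mod 1951 for j=0..8):
  0:1  1:624  2:1127  3:888  4:28  5:1864  6:340  7:1452
  8:784
Giant step factor: 624^(-9) ≡ 1774 (mod 1951).
Scan 1096·1774^i mod 1951 for i = 0, 1, …:
  i=0: 1096   i=1: 1108   i=2: 935   i=3: 340
Match at i=3, j=6: x = 3·9 + 6 = 33.

33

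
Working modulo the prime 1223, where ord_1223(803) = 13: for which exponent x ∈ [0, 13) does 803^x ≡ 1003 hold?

4

Successive powers of 803 modulo 1223:
  803^0=1  803^1=803  803^2=288  803^3=117  803^4=1003
So 803^4 ≡ 1003 (mod 1223), giving x = 4.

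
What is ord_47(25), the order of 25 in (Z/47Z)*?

23

The order of 25 must divide p − 1 = 46 = 2 · 23.
Divisors: 1, 2, 23, 46.
Check each in increasing order: 25^1 ≡ 25;  25^2 ≡ 14;  25^23 ≡ 1.
Smallest exponent giving 1 is 23.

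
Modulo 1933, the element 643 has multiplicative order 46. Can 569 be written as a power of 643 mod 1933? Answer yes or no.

yes

569 ∈ ⟨643⟩ iff 569^46 ≡ 1 (mod 1933), since |⟨643⟩| = 46.
569^46 mod 1933 = 1.
Since 1 = 1, 569 lies in the subgroup.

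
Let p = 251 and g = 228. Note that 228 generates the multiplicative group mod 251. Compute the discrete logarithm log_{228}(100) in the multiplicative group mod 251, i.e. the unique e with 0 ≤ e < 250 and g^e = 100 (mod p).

20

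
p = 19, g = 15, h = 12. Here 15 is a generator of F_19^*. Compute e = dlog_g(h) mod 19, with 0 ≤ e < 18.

Successive powers of 15 modulo 19:
  15^0=1  15^1=15  15^2=16  15^3=12
So 15^3 ≡ 12 (mod 19), giving e = 3.

3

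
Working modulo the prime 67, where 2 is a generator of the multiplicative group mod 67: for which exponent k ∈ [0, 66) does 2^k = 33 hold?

Baby-step giant-step with m = ceil(sqrt(66)) = 9.
Baby table (2^j mod 67 for j=0..8):
  0:1  1:2  2:4  3:8  4:16  5:32  6:64  7:61
  8:55
Giant step factor: 2^(-9) ≡ 53 (mod 67).
Scan 33·53^i mod 67 for i = 0, 1, …:
  i=0: 33   i=1: 7   i=2: 36   i=3: 32
Match at i=3, j=5: k = 3·9 + 5 = 32.

32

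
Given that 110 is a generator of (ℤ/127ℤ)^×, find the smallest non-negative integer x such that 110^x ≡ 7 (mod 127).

Baby-step giant-step with m = ceil(sqrt(126)) = 12.
Baby table (110^j mod 127 for j=0..11):
  0:1  1:110  2:35  3:40  4:82  5:3  6:76  7:105
  8:120  9:119  10:9  11:101
Giant step factor: 110^(-12) ≡ 25 (mod 127).
Scan 7·25^i mod 127 for i = 0, 1, …:
  i=0: 7   i=1: 48   i=2: 57   i=3: 28
  i=4: 65   i=5: 101
Match at i=5, j=11: x = 5·12 + 11 = 71.

71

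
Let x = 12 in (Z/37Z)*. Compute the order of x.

9

The order of 12 must divide p − 1 = 36 = 2^2 · 3^2.
Divisors: 1, 2, 3, 4, 6, 9, 12, 18, 36.
Check each in increasing order: 12^1 ≡ 12;  12^2 ≡ 33;  12^3 ≡ 26;  12^4 ≡ 16;  12^6 ≡ 10;  12^9 ≡ 1.
Smallest exponent giving 1 is 9.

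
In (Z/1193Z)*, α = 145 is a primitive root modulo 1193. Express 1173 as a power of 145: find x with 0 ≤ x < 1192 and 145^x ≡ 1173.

939

Baby-step giant-step with m = ceil(sqrt(1192)) = 35.
Baby table (145^j mod 1193 for j=0..34):
  0:1  1:145  2:744  3:510  4:1177  5:66  6:26  7:191
  8:256  9:137  10:777  11:523  12:676  13:194  14:691  15:1176
  16:1114  17:475  18:874  19:272  20:71  21:751  22:332  23:420
  24:57  25:1107  26:653  27:438  28:281  29:183  30:289  31:150
  32:276  33:651  34:148
Giant step factor: 145^(-35) ≡ 426 (mod 1193).
Scan 1173·426^i mod 1193 for i = 0, 1, …:
  i=0: 1173   i=1: 1024   i=2: 779   i=3: 200
  i=4: 497   i=5: 561   i=6: 386   i=7: 995
  i=8: 355   i=9: 912     …   i=25: 1017
  i=26: 183
Match at i=26, j=29: x = 26·35 + 29 = 939.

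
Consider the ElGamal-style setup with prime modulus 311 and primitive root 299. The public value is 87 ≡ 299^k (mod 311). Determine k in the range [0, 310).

265

Baby-step giant-step with m = ceil(sqrt(310)) = 18.
Baby table (299^j mod 311 for j=0..17):
  0:1  1:299  2:144  3:138  4:210  5:279  6:73  7:57
  8:249  9:122  10:91  11:152  12:42  13:118  14:139  15:198
  16:112  17:211
Giant step factor: 299^(-18) ≡ 106 (mod 311).
Scan 87·106^i mod 311 for i = 0, 1, …:
  i=0: 87   i=1: 203   i=2: 59   i=3: 34
  i=4: 183   i=5: 116   i=6: 167   i=7: 286
  i=8: 149   i=9: 244     …   i=13: 95
  i=14: 118
Match at i=14, j=13: k = 14·18 + 13 = 265.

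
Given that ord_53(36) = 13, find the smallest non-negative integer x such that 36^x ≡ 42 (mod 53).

11

Successive powers of 36 modulo 53:
  36^0=1  36^1=36  36^2=24  36^3=16  36^4=46  36^5=13
  36^6=44  36^7=47  36^8=49  36^9=15  36^10=10  36^11=42
So 36^11 ≡ 42 (mod 53), giving x = 11.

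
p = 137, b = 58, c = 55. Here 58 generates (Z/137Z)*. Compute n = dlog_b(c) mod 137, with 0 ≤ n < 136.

Baby-step giant-step with m = ceil(sqrt(136)) = 12.
Baby table (58^j mod 137 for j=0..11):
  0:1  1:58  2:76  3:24  4:22  5:43  6:28  7:117
  8:73  9:124  10:68  11:108
Giant step factor: 58^(-12) ≡ 18 (mod 137).
Scan 55·18^i mod 137 for i = 0, 1, …:
  i=0: 55   i=1: 31   i=2: 10   i=3: 43
Match at i=3, j=5: n = 3·12 + 5 = 41.

41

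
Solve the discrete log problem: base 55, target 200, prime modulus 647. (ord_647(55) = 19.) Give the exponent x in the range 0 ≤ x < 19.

18

Successive powers of 55 modulo 647:
  55^0=1  55^1=55  55^2=437  55^3=96  55^4=104  55^5=544
  55^6=158  55^7=279  55^8=464  55^9=287  55^10=257  55^11=548
  55^12=378  55^13=86  55^14=201  55^15=56  55^16=492  55^17=533
  55^18=200
So 55^18 ≡ 200 (mod 647), giving x = 18.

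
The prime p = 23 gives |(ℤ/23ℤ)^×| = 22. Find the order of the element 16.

11

The order of 16 must divide p − 1 = 22 = 2 · 11.
Divisors: 1, 2, 11, 22.
Check each in increasing order: 16^1 ≡ 16;  16^2 ≡ 3;  16^11 ≡ 1.
Smallest exponent giving 1 is 11.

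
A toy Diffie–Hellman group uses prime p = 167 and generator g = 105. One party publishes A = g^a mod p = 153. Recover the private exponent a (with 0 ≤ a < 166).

Baby-step giant-step with m = ceil(sqrt(166)) = 13.
Baby table (105^j mod 167 for j=0..12):
  0:1  1:105  2:3  3:148  4:9  5:110  6:27  7:163
  8:81  9:155  10:76  11:131  12:61
Giant step factor: 105^(-13) ≡ 17 (mod 167).
Scan 153·17^i mod 167 for i = 0, 1, …:
  i=0: 153   i=1: 96   i=2: 129   i=3: 22
  i=4: 40   i=5: 12   i=6: 37   i=7: 128
  i=8: 5   i=9: 85   i=10: 109   i=11: 16
  i=12: 105
Match at i=12, j=1: a = 12·13 + 1 = 157.

157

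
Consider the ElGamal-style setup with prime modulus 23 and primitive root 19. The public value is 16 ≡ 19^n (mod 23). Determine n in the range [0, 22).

2

Successive powers of 19 modulo 23:
  19^0=1  19^1=19  19^2=16
So 19^2 ≡ 16 (mod 23), giving n = 2.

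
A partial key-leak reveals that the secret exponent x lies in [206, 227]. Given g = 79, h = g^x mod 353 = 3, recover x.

Compute 79^206 mod 353 = 38, then multiply by 79 repeatedly:
  79^206=38  79^207=178  79^208=295  79^209=7  79^210=200
  79^211=268  79^212=345  79^213=74  79^214=198  79^215=110
  79^216=218  79^217=278  79^218=76  79^219=3
Found 3 at exponent 219.

219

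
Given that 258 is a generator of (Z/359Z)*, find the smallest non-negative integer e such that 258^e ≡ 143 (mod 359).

Baby-step giant-step with m = ceil(sqrt(358)) = 19.
Baby table (258^j mod 359 for j=0..18):
  0:1  1:258  2:149  3:29  4:302  5:13  6:123  7:142
  8:18  9:336  10:169  11:163  12:51  13:234  14:60  15:43
  16:324  17:304  18:170
Giant step factor: 258^(-19) ≡ 249 (mod 359).
Scan 143·249^i mod 359 for i = 0, 1, …:
  i=0: 143   i=1: 66   i=2: 279   i=3: 184
  i=4: 223   i=5: 241   i=6: 56   i=7: 302
Match at i=7, j=4: e = 7·19 + 4 = 137.

137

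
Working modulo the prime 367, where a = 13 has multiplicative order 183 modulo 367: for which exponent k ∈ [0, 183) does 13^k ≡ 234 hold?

56

Baby-step giant-step with m = ceil(sqrt(183)) = 14.
Baby table (13^j mod 367 for j=0..13):
  0:1  1:13  2:169  3:362  4:302  5:256  6:25  7:325
  8:188  9:242  10:210  11:161  12:258  13:51
Giant step factor: 13^(-14) ≡ 31 (mod 367).
Scan 234·31^i mod 367 for i = 0, 1, …:
  i=0: 234   i=1: 281   i=2: 270   i=3: 296
  i=4: 1
Match at i=4, j=0: k = 4·14 + 0 = 56.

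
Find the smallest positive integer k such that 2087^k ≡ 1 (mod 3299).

1649

The order of 2087 must divide p − 1 = 3298 = 2 · 17 · 97.
Divisors: 1, 2, 17, 34, 97, 194, 1649, 3298.
Check each in increasing order: 2087^1 ≡ 2087;  2087^2 ≡ 889;  2087^17 ≡ 675;  2087^34 ≡ 363;  2087^97 ≡ 676;  2087^194 ≡ 1714;  2087^1649 ≡ 1.
Smallest exponent giving 1 is 1649.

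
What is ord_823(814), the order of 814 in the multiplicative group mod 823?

The order of 814 must divide p − 1 = 822 = 2 · 3 · 137.
Divisors: 1, 2, 3, 6, 137, 274, 411, 822.
Check each in increasing order: 814^1 ≡ 814;  814^2 ≡ 81;  814^3 ≡ 94;  814^6 ≡ 606;  814^137 ≡ 175;  814^274 ≡ 174;  814^411 ≡ 822;  814^822 ≡ 1.
Smallest exponent giving 1 is 822.

822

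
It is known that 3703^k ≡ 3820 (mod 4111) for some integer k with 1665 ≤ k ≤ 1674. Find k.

1665

Compute 3703^1665 mod 4111 = 3820, then multiply by 3703 repeatedly:
  3703^1665=3820
Found 3820 at exponent 1665.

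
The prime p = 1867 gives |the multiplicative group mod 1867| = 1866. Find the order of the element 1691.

The order of 1691 must divide p − 1 = 1866 = 2 · 3 · 311.
Divisors: 1, 2, 3, 6, 311, 622, 933, 1866.
Check each in increasing order: 1691^1 ≡ 1691;  1691^2 ≡ 1104;  1691^3 ≡ 1731;  1691^6 ≡ 1693;  1691^311 ≡ 1866;  1691^622 ≡ 1.
Smallest exponent giving 1 is 622.

622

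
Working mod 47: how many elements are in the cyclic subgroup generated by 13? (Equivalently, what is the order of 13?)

The order of 13 must divide p − 1 = 46 = 2 · 23.
Divisors: 1, 2, 23, 46.
Check each in increasing order: 13^1 ≡ 13;  13^2 ≡ 28;  13^23 ≡ 46;  13^46 ≡ 1.
Smallest exponent giving 1 is 46.

46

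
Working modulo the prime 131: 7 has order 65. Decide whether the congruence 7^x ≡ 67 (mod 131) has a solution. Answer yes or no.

no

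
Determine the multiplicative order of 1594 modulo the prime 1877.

469

The order of 1594 must divide p − 1 = 1876 = 2^2 · 7 · 67.
Divisors: 1, 2, 4, 7, 14, 28, 67, 134, 268, 469, 938, 1876.
Check each in increasing order: 1594^1 ≡ 1594;  1594^2 ≡ 1255;  1594^4 ≡ 222;  1594^7 ≡ 509;  1594^14 ≡ 55;  1594^28 ≡ 1148;  1594^67 ≡ 650;  1594^134 ≡ 175;  1594^268 ≡ 593;  1594^469 ≡ 1.
Smallest exponent giving 1 is 469.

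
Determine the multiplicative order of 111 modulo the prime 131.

130

The order of 111 must divide p − 1 = 130 = 2 · 5 · 13.
Divisors: 1, 2, 5, 10, 13, 26, 65, 130.
Check each in increasing order: 111^1 ≡ 111;  111^2 ≡ 7;  111^5 ≡ 68;  111^10 ≡ 39;  111^13 ≡ 42;  111^26 ≡ 61;  111^65 ≡ 130;  111^130 ≡ 1.
Smallest exponent giving 1 is 130.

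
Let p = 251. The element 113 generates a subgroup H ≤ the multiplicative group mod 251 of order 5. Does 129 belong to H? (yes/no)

no

⟨113⟩ has order 5; its elements mod 251 are {1, 20, 113, 149, 219}.
129 is not in this set.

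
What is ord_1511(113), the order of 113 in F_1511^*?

1510

The order of 113 must divide p − 1 = 1510 = 2 · 5 · 151.
Divisors: 1, 2, 5, 10, 151, 302, 755, 1510.
Check each in increasing order: 113^1 ≡ 113;  113^2 ≡ 681;  113^5 ≡ 491;  113^10 ≡ 832;  113^151 ≡ 880;  113^302 ≡ 768;  113^755 ≡ 1510;  113^1510 ≡ 1.
Smallest exponent giving 1 is 1510.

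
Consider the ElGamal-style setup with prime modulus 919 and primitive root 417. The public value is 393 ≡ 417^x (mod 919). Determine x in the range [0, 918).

Baby-step giant-step with m = ceil(sqrt(918)) = 31.
Baby table (417^j mod 919 for j=0..30):
  0:1  1:417  2:198  3:775  4:606  5:896  6:518  7:41
  8:555  9:766  10:529  11:33  12:895  13:101  14:762  15:699
  16:160  17:552  18:434  19:854  20:465  21:915  22:170  23:127
  24:576  25:333  26:92  27:685  28:755  29:537  30:612
Giant step factor: 417^(-31) ≡ 519 (mod 919).
Scan 393·519^i mod 919 for i = 0, 1, …:
  i=0: 393   i=1: 868   i=2: 182   i=3: 720
  i=4: 566   i=5: 593   i=6: 821   i=7: 602
  i=8: 897   i=9: 529
Match at i=9, j=10: x = 9·31 + 10 = 289.

289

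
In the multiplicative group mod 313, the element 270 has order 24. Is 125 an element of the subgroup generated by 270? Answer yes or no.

yes

⟨270⟩ has order 24; its elements mod 313 are {1, 5, 25, 29, 43, 54, 98, 99, 125, 131, 136, 145, 168, 177, 182, 188, 214, 215, 259, 270, 284, 288, 308, 312}.
125 is in this set.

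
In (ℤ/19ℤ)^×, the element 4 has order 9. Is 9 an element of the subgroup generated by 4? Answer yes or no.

yes

9 ∈ ⟨4⟩ iff 9^9 ≡ 1 (mod 19), since |⟨4⟩| = 9.
9^9 mod 19 = 1.
Since 1 = 1, 9 lies in the subgroup.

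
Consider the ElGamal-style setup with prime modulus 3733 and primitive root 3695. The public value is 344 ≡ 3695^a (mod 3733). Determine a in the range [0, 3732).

3089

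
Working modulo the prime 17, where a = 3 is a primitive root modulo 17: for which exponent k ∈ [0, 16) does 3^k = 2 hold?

Successive powers of 3 modulo 17:
  3^0=1  3^1=3  3^2=9  3^3=10  3^4=13  3^5=5
  3^6=15  3^7=11  3^8=16  3^9=14  3^10=8  3^11=7
  3^12=4  3^13=12  3^14=2
So 3^14 ≡ 2 (mod 17), giving k = 14.

14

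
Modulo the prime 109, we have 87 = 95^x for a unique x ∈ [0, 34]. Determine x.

2

Compute 95^0 mod 109 = 1, then multiply by 95 repeatedly:
  95^0=1  95^1=95  95^2=87
Found 87 at exponent 2.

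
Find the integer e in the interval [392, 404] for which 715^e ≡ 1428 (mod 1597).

400

Compute 715^392 mod 1597 = 1387, then multiply by 715 repeatedly:
  715^392=1387  715^393=1565  715^394=1075  715^395=468  715^396=847
  715^397=342  715^398=189  715^399=987  715^400=1428
Found 1428 at exponent 400.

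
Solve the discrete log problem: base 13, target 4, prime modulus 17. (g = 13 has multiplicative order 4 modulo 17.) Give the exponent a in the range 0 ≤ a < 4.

3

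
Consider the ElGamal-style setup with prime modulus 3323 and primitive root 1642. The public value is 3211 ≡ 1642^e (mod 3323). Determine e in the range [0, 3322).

Baby-step giant-step with m = ceil(sqrt(3322)) = 58.
Baby table (1642^j mod 3323 for j=0..57):
  0:1  1:1642  2:1211  3:1308  4:1078  5:2240  6:2842  7:1072
  8:2357  9:2222  10:3193  11:2535  12:2074  13:2756  14:2749  15:1224
  16:2716  17:206  18:2629  19:241  20:285  21:2750  22:2866  23:604
  24:1514  25:384  26:2481  27:3127  28:499  29:1900  30:2826  31:1384
  32:2919  33:1232  34:2560  35:3248  36:3124  37:2219  38:1590  39:2225
  40:1473  41:2845  42:2675  43:2667  44:2823  45:3104  46:2609  47:631
  48:2649  49:3174  50:1244  51:2326  52:1165  53:2205  54:1863  55:1886
  56:3099  57:1045
Giant step factor: 1642^(-58) ≡ 3168 (mod 3323).
Scan 3211·3168^i mod 3323 for i = 0, 1, …:
  i=0: 3211   i=1: 745   i=2: 830   i=3: 947
  i=4: 2750
Match at i=4, j=21: e = 4·58 + 21 = 253.

253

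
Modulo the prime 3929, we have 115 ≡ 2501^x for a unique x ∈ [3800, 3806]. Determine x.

Compute 2501^3800 mod 3929 = 779, then multiply by 2501 repeatedly:
  2501^3800=779  2501^3801=3424  2501^3802=2133  2501^3803=2980  2501^3804=3596
  2501^3805=115
Found 115 at exponent 3805.

3805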